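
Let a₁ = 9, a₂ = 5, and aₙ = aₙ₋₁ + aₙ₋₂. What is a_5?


Computing iteratively: 9, 5, 14, 19, 33
a_5 = 33

a_5 = 33


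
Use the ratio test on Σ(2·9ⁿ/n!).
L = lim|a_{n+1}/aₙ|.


aₙ = 2·9^n/n!
a_{n+1}/aₙ = 9^(n+1)/(n+1)! × n!/9^n  (constant 2 cancels)
= 9/(n+1)
L = lim(n→∞) 9/(n+1) = 0
L < 1 → series CONVERGES

Converges (ratio test: L = 0 < 1)


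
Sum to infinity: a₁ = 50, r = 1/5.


S∞ = a₁/(1-r) = 50/(1 - 1/5)
= 50/(4/5)
= 125/2

S∞ = 125/2


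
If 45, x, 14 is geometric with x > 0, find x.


GM = √(45×14) = √630 = 25.0998

GM = 25.0998


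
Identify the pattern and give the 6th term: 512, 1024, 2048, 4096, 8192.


Pattern: powers of 2: 2ⁿ
Terms: 512, 1024, 2048, 4096, 8192
Next term = 16384

Next term = 16384


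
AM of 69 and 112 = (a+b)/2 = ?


AM = (69 + 112)/2 = 181/2 = 90.5

AM = 90.5


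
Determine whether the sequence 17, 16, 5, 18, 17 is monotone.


Differences: -1, -11, 13, -1
Difference at position 3 is +13 (> 0) but position 1 is -1 (< 0) — sequence both rises and falls
→ NOT monotonic

Not monotonic


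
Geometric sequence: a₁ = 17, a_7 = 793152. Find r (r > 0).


r^(n-1) = aₙ/a₁
r^6 = 793152/17 = 46656
r = 46656^(1/6)
= ±6; taking r > 0 gives r = 6

r = 6


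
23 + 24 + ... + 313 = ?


Σₖ₌23^313 k = Σₖ₌₁^313 k − Σₖ₌₁^22 k
= 313·314/2 − 22·23/2
= 49141 − 253 = 48888

Σk = 48888


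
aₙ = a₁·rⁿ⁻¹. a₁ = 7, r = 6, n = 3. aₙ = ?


aₙ = a₁·r^(n-1)
= 7×6^2
= 7×36
= 252

a_3 = 252


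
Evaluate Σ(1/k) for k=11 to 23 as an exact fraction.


Σₖ₌11^23 1/k = 1/11 + 1/12 + 1/13 + ... + 1/23
= 4311885041/5354228880
≈ 0.8053

Sum = 4311885041/5354228880 ≈ 0.8053


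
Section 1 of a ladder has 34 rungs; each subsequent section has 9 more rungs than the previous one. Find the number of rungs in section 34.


aₙ = a₁ + (n-1)d
= 34 + (34-1)×9
= 34 + 297
= 331

a_34 = 331


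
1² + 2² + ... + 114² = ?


n = 114
n(n+1)(2n+1)/6 = 114×115×229/6
= 3002190/6 = 500365

Σk² = 500365


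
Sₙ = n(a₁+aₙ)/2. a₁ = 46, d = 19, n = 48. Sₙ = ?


aₙ = 46 + (48-1)×19 = 939
Sₙ = n(a₁+aₙ)/2 = 48×(46+939)/2
= 48×985/2 = 23640

S_48 = 23640


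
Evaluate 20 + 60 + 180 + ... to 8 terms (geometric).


Sₙ = 20×(3^8 - 1)/(3 - 1)
= 20×(6561 - 1)/2
= 20×6560/2
= 65600

S_8 = 65600


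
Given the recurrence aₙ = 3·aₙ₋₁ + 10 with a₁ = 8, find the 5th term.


Computing step by step:
a_1 = 8
a_2 = 34
a_3 = 112
a_4 = 346
a_5 = 1048


a_5 = 1048


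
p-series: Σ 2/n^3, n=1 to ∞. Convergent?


p-series test: Σ c/n^p converges if p > 1, diverges if p ≤ 1 (constant c > 0 doesn't affect convergence).
p = 3
3 > 1 → CONVERGES

Converges (p = 3 > 1)


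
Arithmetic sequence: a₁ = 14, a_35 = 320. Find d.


d = (aₙ - a₁)/(n-1)
= (320 - 14)/(35-1)
= 306/34 = 9

d = 9


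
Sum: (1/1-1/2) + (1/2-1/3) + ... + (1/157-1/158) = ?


Telescoping: adjacent terms cancel.
= 1/1 - 1/158
= 1 - 1/158 = 157/158

Sum = 157/158


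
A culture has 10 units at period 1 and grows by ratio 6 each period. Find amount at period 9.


aₙ = a₁·r^(n-1)
= 10×6^8
= 10×1679616
= 16796160

a_9 = 16796160


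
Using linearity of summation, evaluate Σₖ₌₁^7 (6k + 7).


Σ(6k+7) = 6·Σk + 7·n
= 6·28 + 7·7
= 168 + 49 = 217

Σ = 217


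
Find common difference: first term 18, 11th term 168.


d = (aₙ - a₁)/(n-1)
= (168 - 18)/(11-1)
= 150/10 = 15

d = 15


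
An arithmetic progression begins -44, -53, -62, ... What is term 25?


aₙ = a₁ + (n-1)d
= -44 + (25-1)×-9
= -44 - 216
= -260

a_25 = -260


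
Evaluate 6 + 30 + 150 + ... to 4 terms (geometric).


Sₙ = 6×(5^4 - 1)/(5 - 1)
= 6×(625 - 1)/4
= 6×624/4
= 936

S_4 = 936


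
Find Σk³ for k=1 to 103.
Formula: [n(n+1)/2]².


n(n+1)/2 = 103×104/2 = 5356
Σk³ = 5356² = 28686736

Σk³ = 28686736


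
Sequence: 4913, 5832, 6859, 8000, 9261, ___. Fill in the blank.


Pattern: perfect cubes: n³
Terms: 4913, 5832, 6859, 8000, 9261
Next term = 10648

Next term = 10648


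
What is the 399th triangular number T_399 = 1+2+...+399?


n(n+1)/2 = 399×400/2 = 159600/2 = 79800

Σk = 79800


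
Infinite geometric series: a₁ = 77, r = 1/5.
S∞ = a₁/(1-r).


S∞ = a₁/(1-r) = 77/(1 - 1/5)
= 77/(4/5)
= 385/4

S∞ = 385/4


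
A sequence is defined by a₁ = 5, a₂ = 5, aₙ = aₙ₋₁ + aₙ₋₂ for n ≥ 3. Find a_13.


Computing iteratively: 5, 5, 10, 15, 25, 40, 65, 105, 170, 275, 445, 720, ...
a_13 = 1165

a_13 = 1165


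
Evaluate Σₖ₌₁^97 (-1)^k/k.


S = -1 + 1/2 - 1/3 + 1/4 - 1/5 + 1/6 - 1/7 + 1/8 ± ...
= -0.6983
(Full series converges to -ln(2) ≈ -0.6931)

S_97 = -0.6983


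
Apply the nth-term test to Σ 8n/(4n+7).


lim(n→∞) 8n/(4n+7) = 8/4 = 2  (divide numerator and denominator by n)
lim aₙ = 2 ≠ 0 → series DIVERGES

Diverges (lim aₙ = 2 ≠ 0)


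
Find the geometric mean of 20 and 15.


GM = √(20×15) = √300 = 17.3205

GM = 17.3205


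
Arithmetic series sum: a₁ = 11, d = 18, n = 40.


aₙ = 11 + (40-1)×18 = 713
Sₙ = n(a₁+aₙ)/2 = 40×(11+713)/2
= 40×724/2 = 14480

S_40 = 14480


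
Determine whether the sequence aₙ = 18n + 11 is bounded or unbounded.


aₙ = 18n + 11 → as n→∞, aₙ→∞
No finite upper bound exists
The sequence is UNBOUNDED

Unbounded (aₙ → ∞ as n → ∞)


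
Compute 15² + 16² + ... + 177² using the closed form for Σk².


Σₖ₌15^177 k² = Σₖ₌₁^177 k² − Σₖ₌₁^14 k²
= 177·178·355/6 − 14·15·29/6
= 1864105 − 1015 = 1863090

Σk² = 1863090


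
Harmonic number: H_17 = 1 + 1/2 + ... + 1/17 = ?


H_17 = 1/1 + 1/2 + 1/3 + ... + 1/17
= 42142223/12252240
≈ 3.4396

H_17 = 42142223/12252240 ≈ 3.4396


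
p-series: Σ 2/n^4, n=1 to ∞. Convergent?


p-series test: Σ c/n^p converges if p > 1, diverges if p ≤ 1 (constant c > 0 doesn't affect convergence).
p = 4
4 > 1 → CONVERGES

Converges (p = 4 > 1)


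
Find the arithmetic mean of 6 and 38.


AM = (6 + 38)/2 = 44/2 = 22

AM = 22


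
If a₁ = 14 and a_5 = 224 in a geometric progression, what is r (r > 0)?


r^(n-1) = aₙ/a₁
r^4 = 224/14 = 16
r = 16^(1/4)
= ±2; taking r > 0 gives r = 2

r = 2


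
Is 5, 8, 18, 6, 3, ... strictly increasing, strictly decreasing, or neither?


Differences: 3, 10, -12, -3
Difference at position 1 is +3 (> 0) but position 3 is -12 (< 0) — sequence both rises and falls
→ NOT monotonic

Not monotonic


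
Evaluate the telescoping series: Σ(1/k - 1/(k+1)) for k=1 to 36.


Telescoping: adjacent terms cancel.
= 1/1 - 1/37
= 1 - 1/37 = 36/37

Sum = 36/37


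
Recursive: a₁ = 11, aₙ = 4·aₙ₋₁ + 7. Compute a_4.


Computing step by step:
a_1 = 11
a_2 = 51
a_3 = 211
a_4 = 851


a_4 = 851


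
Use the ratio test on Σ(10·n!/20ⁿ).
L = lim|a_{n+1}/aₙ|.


aₙ = 10·n!/20^n
a_{n+1}/aₙ = (n+1)!/20^(n+1) × 20^n/n!  (constant 10 cancels)
= (n+1)/20
L = lim(n→∞) (n+1)/20 = ∞
L > 1 → series DIVERGES

Diverges (ratio test: L = ∞ > 1)


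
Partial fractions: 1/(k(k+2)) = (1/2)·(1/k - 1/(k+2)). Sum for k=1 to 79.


1/(k(k+2)) = (1/2)·(1/k - 1/(k+2)) (partial fractions)
Telescoping: Σ = (1/2)·(1 + 1/2 - 1/80 - 1/81) = 9559/12960

Sum = 9559/12960


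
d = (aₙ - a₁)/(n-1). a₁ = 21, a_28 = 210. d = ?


d = (aₙ - a₁)/(n-1)
= (210 - 21)/(28-1)
= 189/27 = 7

d = 7


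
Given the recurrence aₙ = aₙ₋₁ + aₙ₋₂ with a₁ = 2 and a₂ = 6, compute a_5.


Computing iteratively: 2, 6, 8, 14, 22
a_5 = 22

a_5 = 22


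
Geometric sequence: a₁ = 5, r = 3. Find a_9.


aₙ = a₁·r^(n-1)
= 5×3^8
= 5×6561
= 32805

a_9 = 32805


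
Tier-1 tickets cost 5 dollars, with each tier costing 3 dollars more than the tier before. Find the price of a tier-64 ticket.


aₙ = a₁ + (n-1)d
= 5 + (64-1)×3
= 5 + 189
= 194

a_64 = 194


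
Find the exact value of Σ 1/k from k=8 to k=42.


Σₖ₌8^42 1/k = 1/8 + 1/9 + 1/10 + ... + 1/42
= 34529574772441493/19914562703599200
≈ 1.7339

Sum = 34529574772441493/19914562703599200 ≈ 1.7339


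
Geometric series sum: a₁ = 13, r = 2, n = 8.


Sₙ = 13×(2^8 - 1)/(2 - 1)
= 13×(256 - 1)/1
= 13×255/1
= 3315

S_8 = 3315


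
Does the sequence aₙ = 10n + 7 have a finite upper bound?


aₙ = 10n + 7 → as n→∞, aₙ→∞
No finite upper bound exists
The sequence is UNBOUNDED

Unbounded (aₙ → ∞ as n → ∞)


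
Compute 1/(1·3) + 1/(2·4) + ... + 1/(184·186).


1/(k(k+2)) = (1/2)·(1/k - 1/(k+2)) (partial fractions)
Telescoping: Σ = (1/2)·(1 + 1/2 - 1/185 - 1/186) = 12811/17205

Sum = 12811/17205


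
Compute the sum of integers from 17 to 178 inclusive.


Σₖ₌17^178 k = Σₖ₌₁^178 k − Σₖ₌₁^16 k
= 178·179/2 − 16·17/2
= 15931 − 136 = 15795

Σk = 15795


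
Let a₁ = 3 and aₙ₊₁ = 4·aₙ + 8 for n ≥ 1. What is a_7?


Computing step by step:
a_1 = 3
a_2 = 20
a_3 = 88
a_4 = 360
a_5 = 1448
a_6 = 5800
a_7 = 23208


a_7 = 23208


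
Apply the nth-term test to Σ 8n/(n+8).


lim(n→∞) 8n/(n+8) = 8/1 = 8  (divide numerator and denominator by n)
lim aₙ = 8 ≠ 0 → series DIVERGES

Diverges (lim aₙ = 8 ≠ 0)


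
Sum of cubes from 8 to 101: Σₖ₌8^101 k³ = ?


Σₖ₌8^101 k³ = [101·102/2]² − [7·8/2]²
= 26532801 − 784 = 26532017

Σk³ = 26532017


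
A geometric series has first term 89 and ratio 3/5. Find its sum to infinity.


S∞ = a₁/(1-r) = 89/(1 - 3/5)
= 89/(2/5)
= 445/2

S∞ = 445/2


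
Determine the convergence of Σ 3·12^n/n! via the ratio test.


aₙ = 3·12^n/n!
a_{n+1}/aₙ = 12^(n+1)/(n+1)! × n!/12^n  (constant 3 cancels)
= 12/(n+1)
L = lim(n→∞) 12/(n+1) = 0
L < 1 → series CONVERGES

Converges (ratio test: L = 0 < 1)


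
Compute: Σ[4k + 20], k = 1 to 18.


Σ(4k+20) = 4·Σk + 20·n
= 4·171 + 20·18
= 684 + 360 = 1044

Σ = 1044


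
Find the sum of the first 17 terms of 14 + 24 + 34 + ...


aₙ = 14 + (17-1)×10 = 174
Sₙ = n(a₁+aₙ)/2 = 17×(14+174)/2
= 17×188/2 = 1598

S_17 = 1598


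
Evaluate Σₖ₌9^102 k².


Σₖ₌9^102 k² = Σₖ₌₁^102 k² − Σₖ₌₁^8 k²
= 102·103·205/6 − 8·9·17/6
= 358955 − 204 = 358751

Σk² = 358751


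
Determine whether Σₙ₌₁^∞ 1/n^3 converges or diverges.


p-series test: Σ c/n^p converges if p > 1, diverges if p ≤ 1 (constant c > 0 doesn't affect convergence).
p = 3
3 > 1 → CONVERGES

Converges (p = 3 > 1)


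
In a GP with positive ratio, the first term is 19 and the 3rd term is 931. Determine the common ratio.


r^(n-1) = aₙ/a₁
r^2 = 931/19 = 49
r = 49^(1/2)
= ±7; taking r > 0 gives r = 7

r = 7


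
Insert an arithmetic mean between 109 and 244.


AM = (109 + 244)/2 = 353/2 = 176.5

AM = 176.5


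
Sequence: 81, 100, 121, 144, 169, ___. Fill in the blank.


Pattern: perfect squares: n²
Terms: 81, 100, 121, 144, 169
Next term = 196

Next term = 196


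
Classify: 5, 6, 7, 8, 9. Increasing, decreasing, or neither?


Differences: 1, 1, 1, 1
All differences > 0 → strictly INCREASING

Monotonically increasing


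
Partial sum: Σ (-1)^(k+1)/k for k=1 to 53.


S = 1 - 1/2 + 1/3 - 1/4 + 1/5 - 1/6 + 1/7 - 1/8 ± ...
= 0.7025
(Full series converges to +ln(2) ≈ +0.6931)

S_53 = 0.7025


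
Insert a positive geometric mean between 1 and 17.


GM = √(1×17) = √17 = 4.1231

GM = 4.1231


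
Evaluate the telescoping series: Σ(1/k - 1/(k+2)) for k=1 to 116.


Telescoping with gap 2: two head and two tail terms survive.
= (1 + 1/2) - (1/117 + 1/118)
= 3/2 - 1/117 - 1/118 = 10237/6903

Sum = 10237/6903


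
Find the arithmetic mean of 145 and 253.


AM = (145 + 253)/2 = 398/2 = 199

AM = 199


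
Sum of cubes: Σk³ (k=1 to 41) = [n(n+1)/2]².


n(n+1)/2 = 41×42/2 = 861
Σk³ = 861² = 741321

Σk³ = 741321


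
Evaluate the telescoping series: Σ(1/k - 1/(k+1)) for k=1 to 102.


Telescoping: adjacent terms cancel.
= 1/1 - 1/103
= 1 - 1/103 = 102/103

Sum = 102/103


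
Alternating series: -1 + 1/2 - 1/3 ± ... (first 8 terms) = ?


S = -1 + 1/2 - 1/3 + 1/4 - 1/5 + 1/6 - 1/7 + 1/8
= -0.6345
(Full series converges to -ln(2) ≈ -0.6931)

S_8 = -0.6345


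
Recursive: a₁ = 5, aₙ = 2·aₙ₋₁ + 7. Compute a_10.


Computing step by step:
a_1 = 5
a_2 = 17
a_3 = 41
a_4 = 89
a_5 = 185
a_6 = 377
a_7 = 761
a_8 = 1529
a_9 = 3065
a_10 = 6137


a_10 = 6137


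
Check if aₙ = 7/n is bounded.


a₁ = 7, a₂ = 7/2, a₃ = 7/3, ...
0 < aₙ ≤ 7 for all n ≥ 1
Lower bound: 0, Upper bound: 7
The sequence IS bounded

Bounded (0 < aₙ ≤ 7)


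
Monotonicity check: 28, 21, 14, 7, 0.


Differences: -7, -7, -7, -7
All differences < 0 → strictly DECREASING

Monotonically decreasing


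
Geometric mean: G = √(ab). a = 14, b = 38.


GM = √(14×38) = √532 = 23.0651

GM = 23.0651


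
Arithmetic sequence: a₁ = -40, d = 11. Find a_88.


aₙ = a₁ + (n-1)d
= -40 + (88-1)×11
= -40 + 957
= 917

a_88 = 917


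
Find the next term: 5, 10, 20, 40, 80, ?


Pattern: geometric (r=2)
Terms: 5, 10, 20, 40, 80
Next term = 160

Next term = 160


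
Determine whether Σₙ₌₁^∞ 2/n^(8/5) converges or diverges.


p-series test: Σ c/n^p converges if p > 1, diverges if p ≤ 1 (constant c > 0 doesn't affect convergence).
p = 8/5
8/5 > 1 → CONVERGES

Converges (p = 8/5 > 1)


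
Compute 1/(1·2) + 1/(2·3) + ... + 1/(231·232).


1/(k(k+1)) = 1/k - 1/(k+1) (partial fractions)
Telescoping: Σ = 1 - 1/232 = 231/232

Sum = 231/232


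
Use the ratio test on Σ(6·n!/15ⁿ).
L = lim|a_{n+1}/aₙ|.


aₙ = 6·n!/15^n
a_{n+1}/aₙ = (n+1)!/15^(n+1) × 15^n/n!  (constant 6 cancels)
= (n+1)/15
L = lim(n→∞) (n+1)/15 = ∞
L > 1 → series DIVERGES

Diverges (ratio test: L = ∞ > 1)


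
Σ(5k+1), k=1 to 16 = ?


Σ(5k+1) = 5·Σk + 1·n
= 5·136 + 1·16
= 680 + 16 = 696

Σ = 696


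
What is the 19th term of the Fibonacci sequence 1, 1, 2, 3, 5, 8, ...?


Fibonacci sequence: 1, 1, 2, 3, 5, 8, 13, 21, 34, 55, 89, ...
F(19) = 4181

F(19) = 4181


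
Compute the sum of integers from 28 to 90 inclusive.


Σₖ₌28^90 k = Σₖ₌₁^90 k − Σₖ₌₁^27 k
= 90·91/2 − 27·28/2
= 4095 − 378 = 3717

Σk = 3717


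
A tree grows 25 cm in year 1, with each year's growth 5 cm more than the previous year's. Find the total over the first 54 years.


aₙ = 25 + (54-1)×5 = 290
Sₙ = n(a₁+aₙ)/2 = 54×(25+290)/2
= 54×315/2 = 8505

S_54 = 8505


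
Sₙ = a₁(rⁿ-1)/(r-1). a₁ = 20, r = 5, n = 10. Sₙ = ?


Sₙ = 20×(5^10 - 1)/(5 - 1)
= 20×(9765625 - 1)/4
= 20×9765624/4
= 48828120

S_10 = 48828120


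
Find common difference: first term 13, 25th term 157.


d = (aₙ - a₁)/(n-1)
= (157 - 13)/(25-1)
= 144/24 = 6

d = 6


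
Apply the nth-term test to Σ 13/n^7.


lim(n→∞) 13/n^7 = 0
lim aₙ = 0 → nth-term test is INCONCLUSIVE
(Need other tests; this is actually a convergent p-series with p=7 > 1)

Inconclusive (lim aₙ = 0; need another test)


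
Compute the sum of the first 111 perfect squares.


n = 111
n(n+1)(2n+1)/6 = 111×112×223/6
= 2772336/6 = 462056

Σk² = 462056


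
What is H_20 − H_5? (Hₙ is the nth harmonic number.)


Σₖ₌6^20 1/k = 1/6 + 1/7 + 1/8 + ... + 1/20
= 101994671/77597520
≈ 1.3144

Sum = 101994671/77597520 ≈ 1.3144


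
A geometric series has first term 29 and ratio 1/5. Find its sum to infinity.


S∞ = a₁/(1-r) = 29/(1 - 1/5)
= 29/(4/5)
= 145/4

S∞ = 145/4


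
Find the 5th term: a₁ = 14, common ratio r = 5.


aₙ = a₁·r^(n-1)
= 14×5^4
= 14×625
= 8750

a_5 = 8750


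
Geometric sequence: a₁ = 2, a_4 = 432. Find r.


r^(n-1) = aₙ/a₁
r^3 = 432/2 = 216
r = 216^(1/3)
= 6

r = 6


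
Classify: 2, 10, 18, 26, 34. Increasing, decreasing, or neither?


Differences: 8, 8, 8, 8
All differences > 0 → strictly INCREASING

Monotonically increasing


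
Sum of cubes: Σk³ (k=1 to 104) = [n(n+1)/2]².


n(n+1)/2 = 104×105/2 = 5460
Σk³ = 5460² = 29811600

Σk³ = 29811600


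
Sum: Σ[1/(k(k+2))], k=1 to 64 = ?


1/(k(k+2)) = (1/2)·(1/k - 1/(k+2)) (partial fractions)
Telescoping: Σ = (1/2)·(1 + 1/2 - 1/65 - 1/66) = 1576/2145

Sum = 1576/2145


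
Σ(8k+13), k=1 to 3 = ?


Σ(8k+13) = 8·Σk + 13·n
= 8·6 + 13·3
= 48 + 39 = 87

Σ = 87


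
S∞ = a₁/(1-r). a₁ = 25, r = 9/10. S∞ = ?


S∞ = a₁/(1-r) = 25/(1 - 9/10)
= 25/(1/10)
= 250

S∞ = 250


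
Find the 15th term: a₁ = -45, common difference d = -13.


aₙ = a₁ + (n-1)d
= -45 + (15-1)×-13
= -45 - 182
= -227

a_15 = -227


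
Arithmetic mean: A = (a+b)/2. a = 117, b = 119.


AM = (117 + 119)/2 = 236/2 = 118

AM = 118


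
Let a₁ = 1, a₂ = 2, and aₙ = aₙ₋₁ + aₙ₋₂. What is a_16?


Computing iteratively: 1, 2, 3, 5, 8, 13, 21, 34, 55, 89, 144, 233, ...
a_16 = 1597

a_16 = 1597


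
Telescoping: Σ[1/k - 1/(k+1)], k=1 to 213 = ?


Telescoping: adjacent terms cancel.
= 1/1 - 1/214
= 1 - 1/214 = 213/214

Sum = 213/214


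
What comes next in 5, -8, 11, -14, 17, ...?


Pattern: alternating sign, magnitude arithmetic (d=3)
Terms: 5, -8, 11, -14, 17
Next term = -20

Next term = -20


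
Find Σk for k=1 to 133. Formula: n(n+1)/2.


n(n+1)/2 = 133×134/2 = 17822/2 = 8911

Σk = 8911


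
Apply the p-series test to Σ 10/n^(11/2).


p-series test: Σ c/n^p converges if p > 1, diverges if p ≤ 1 (constant c > 0 doesn't affect convergence).
p = 11/2
11/2 > 1 → CONVERGES

Converges (p = 11/2 > 1)


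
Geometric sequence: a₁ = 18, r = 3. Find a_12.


aₙ = a₁·r^(n-1)
= 18×3^11
= 18×177147
= 3188646

a_12 = 3188646


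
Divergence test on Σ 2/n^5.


lim(n→∞) 2/n^5 = 0
lim aₙ = 0 → nth-term test is INCONCLUSIVE
(Need other tests; this is actually a convergent p-series with p=5 > 1)

Inconclusive (lim aₙ = 0; need another test)


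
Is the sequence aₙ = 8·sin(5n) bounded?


For all n, -1 ≤ sin(5n) ≤ 1, so -8 ≤ 8·sin(5n) ≤ 8
Lower bound: -8, Upper bound: 8
The sequence IS bounded

Bounded (-8 ≤ aₙ ≤ 8)


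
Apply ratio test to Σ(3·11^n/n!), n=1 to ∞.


aₙ = 3·11^n/n!
a_{n+1}/aₙ = 11^(n+1)/(n+1)! × n!/11^n  (constant 3 cancels)
= 11/(n+1)
L = lim(n→∞) 11/(n+1) = 0
L < 1 → series CONVERGES

Converges (ratio test: L = 0 < 1)


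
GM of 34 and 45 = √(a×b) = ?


GM = √(34×45) = √1530 = 39.1152

GM = 39.1152


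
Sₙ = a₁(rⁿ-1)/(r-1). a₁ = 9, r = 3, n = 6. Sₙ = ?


Sₙ = 9×(3^6 - 1)/(3 - 1)
= 9×(729 - 1)/2
= 9×728/2
= 3276

S_6 = 3276


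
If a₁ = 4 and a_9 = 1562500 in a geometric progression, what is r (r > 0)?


r^(n-1) = aₙ/a₁
r^8 = 1562500/4 = 390625
r = 390625^(1/8)
= ±5; taking r > 0 gives r = 5

r = 5


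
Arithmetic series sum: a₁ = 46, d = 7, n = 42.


aₙ = 46 + (42-1)×7 = 333
Sₙ = n(a₁+aₙ)/2 = 42×(46+333)/2
= 42×379/2 = 7959

S_42 = 7959


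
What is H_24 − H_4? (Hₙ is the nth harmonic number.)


Σₖ₌5^24 1/k = 1/5 + 1/6 + 1/7 + ... + 1/24
= 604180055/356948592
≈ 1.6926

Sum = 604180055/356948592 ≈ 1.6926


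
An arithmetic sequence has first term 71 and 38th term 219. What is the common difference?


d = (aₙ - a₁)/(n-1)
= (219 - 71)/(38-1)
= 148/37 = 4

d = 4


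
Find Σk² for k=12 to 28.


Σₖ₌12^28 k² = Σₖ₌₁^28 k² − Σₖ₌₁^11 k²
= 28·29·57/6 − 11·12·23/6
= 7714 − 506 = 7208

Σk² = 7208


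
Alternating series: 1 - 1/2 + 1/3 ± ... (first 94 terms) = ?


S = 1 - 1/2 + 1/3 - 1/4 + 1/5 - 1/6 + 1/7 - 1/8 ± ...
= 0.6879
(Full series converges to +ln(2) ≈ +0.6931)

S_94 = 0.6879


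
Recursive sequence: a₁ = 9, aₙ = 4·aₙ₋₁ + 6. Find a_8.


Computing step by step:
a_1 = 9
a_2 = 42
a_3 = 174
a_4 = 702
a_5 = 2814
a_6 = 11262
a_7 = 45054
a_8 = 180222


a_8 = 180222


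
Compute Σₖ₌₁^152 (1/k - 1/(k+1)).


Telescoping: adjacent terms cancel.
= 1/1 - 1/153
= 1 - 1/153 = 152/153

Sum = 152/153


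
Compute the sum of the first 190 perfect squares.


n = 190
n(n+1)(2n+1)/6 = 190×191×381/6
= 13826490/6 = 2304415

Σk² = 2304415


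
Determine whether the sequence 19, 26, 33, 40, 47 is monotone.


Differences: 7, 7, 7, 7
All differences > 0 → strictly INCREASING

Monotonically increasing


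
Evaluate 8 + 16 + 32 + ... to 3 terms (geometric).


Sₙ = 8×(2^3 - 1)/(2 - 1)
= 8×(8 - 1)/1
= 8×7/1
= 56

S_3 = 56


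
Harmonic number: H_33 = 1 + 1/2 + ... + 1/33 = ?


H_33 = 1/1 + 1/2 + 1/3 + ... + 1/33
= 53676090078349/13127595717600
≈ 4.0888

H_33 = 53676090078349/13127595717600 ≈ 4.0888


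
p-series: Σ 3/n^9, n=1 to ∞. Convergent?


p-series test: Σ c/n^p converges if p > 1, diverges if p ≤ 1 (constant c > 0 doesn't affect convergence).
p = 9
9 > 1 → CONVERGES

Converges (p = 9 > 1)


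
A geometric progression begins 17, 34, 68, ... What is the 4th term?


aₙ = a₁·r^(n-1)
= 17×2^3
= 17×8
= 136

a_4 = 136


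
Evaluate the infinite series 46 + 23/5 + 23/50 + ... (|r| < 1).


S∞ = a₁/(1-r) = 46/(1 - 1/10)
= 46/(9/10)
= 460/9

S∞ = 460/9


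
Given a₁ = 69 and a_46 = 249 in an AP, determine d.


d = (aₙ - a₁)/(n-1)
= (249 - 69)/(46-1)
= 180/45 = 4

d = 4


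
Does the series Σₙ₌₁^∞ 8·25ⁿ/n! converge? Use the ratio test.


aₙ = 8·25^n/n!
a_{n+1}/aₙ = 25^(n+1)/(n+1)! × n!/25^n  (constant 8 cancels)
= 25/(n+1)
L = lim(n→∞) 25/(n+1) = 0
L < 1 → series CONVERGES

Converges (ratio test: L = 0 < 1)


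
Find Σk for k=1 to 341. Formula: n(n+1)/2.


n(n+1)/2 = 341×342/2 = 116622/2 = 58311

Σk = 58311


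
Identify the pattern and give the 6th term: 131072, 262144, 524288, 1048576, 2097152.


Pattern: powers of 2: 2ⁿ
Terms: 131072, 262144, 524288, 1048576, 2097152
Next term = 4194304

Next term = 4194304


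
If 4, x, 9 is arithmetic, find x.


AM = (4 + 9)/2 = 13/2 = 6.5

AM = 6.5


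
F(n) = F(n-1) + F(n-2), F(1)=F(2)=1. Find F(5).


Fibonacci sequence: 1, 1, 2, 3, 5
F(5) = 5

F(5) = 5


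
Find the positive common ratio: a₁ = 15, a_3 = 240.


r^(n-1) = aₙ/a₁
r^2 = 240/15 = 16
r = 16^(1/2)
= ±4; taking r > 0 gives r = 4

r = 4


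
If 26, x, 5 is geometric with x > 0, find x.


GM = √(26×5) = √130 = 11.4018

GM = 11.4018


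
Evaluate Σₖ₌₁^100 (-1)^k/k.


S = -1 + 1/2 - 1/3 + 1/4 - 1/5 + 1/6 - 1/7 + 1/8 ± ...
= -0.6882
(Full series converges to -ln(2) ≈ -0.6931)

S_100 = -0.6882


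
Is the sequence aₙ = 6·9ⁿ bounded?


aₙ = 6·9ⁿ → as n→∞, aₙ→∞ (since base 9 > 1)
No finite upper bound exists
The sequence is UNBOUNDED

Unbounded (aₙ → ∞ as n → ∞)


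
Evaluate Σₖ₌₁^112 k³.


n(n+1)/2 = 112×113/2 = 6328
Σk³ = 6328² = 40043584

Σk³ = 40043584


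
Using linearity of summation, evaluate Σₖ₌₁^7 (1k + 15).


Σ(1k+15) = 1·Σk + 15·n
= 1·28 + 15·7
= 28 + 105 = 133

Σ = 133


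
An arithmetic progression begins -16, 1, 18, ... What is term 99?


aₙ = a₁ + (n-1)d
= -16 + (99-1)×17
= -16 + 1666
= 1650

a_99 = 1650


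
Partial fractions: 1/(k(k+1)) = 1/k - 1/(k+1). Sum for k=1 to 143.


1/(k(k+1)) = 1/k - 1/(k+1) (partial fractions)
Telescoping: Σ = 1 - 1/144 = 143/144

Sum = 143/144


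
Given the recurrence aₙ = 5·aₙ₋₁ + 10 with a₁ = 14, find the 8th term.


Computing step by step:
a_1 = 14
a_2 = 80
a_3 = 410
a_4 = 2060
a_5 = 10310
a_6 = 51560
a_7 = 257810
a_8 = 1289060


a_8 = 1289060


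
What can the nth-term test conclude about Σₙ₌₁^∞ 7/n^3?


lim(n→∞) 7/n^3 = 0
lim aₙ = 0 → nth-term test is INCONCLUSIVE
(Need other tests; this is actually a convergent p-series with p=3 > 1)

Inconclusive (lim aₙ = 0; need another test)


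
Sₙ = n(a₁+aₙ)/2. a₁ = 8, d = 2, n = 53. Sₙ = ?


aₙ = 8 + (53-1)×2 = 112
Sₙ = n(a₁+aₙ)/2 = 53×(8+112)/2
= 53×120/2 = 3180

S_53 = 3180


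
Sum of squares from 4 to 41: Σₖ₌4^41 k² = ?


Σₖ₌4^41 k² = Σₖ₌₁^41 k² − Σₖ₌₁^3 k²
= 41·42·83/6 − 3·4·7/6
= 23821 − 14 = 23807

Σk² = 23807


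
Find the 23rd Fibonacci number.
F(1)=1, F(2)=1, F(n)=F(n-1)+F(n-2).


Fibonacci sequence: 1, 1, 2, 3, 5, 8, 13, 21, 34, 55, 89, ...
F(23) = 28657

F(23) = 28657


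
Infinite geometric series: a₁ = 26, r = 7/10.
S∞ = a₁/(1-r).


S∞ = a₁/(1-r) = 26/(1 - 7/10)
= 26/(3/10)
= 260/3

S∞ = 260/3


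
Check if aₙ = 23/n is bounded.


a₁ = 23, a₂ = 23/2, a₃ = 23/3, ...
0 < aₙ ≤ 23 for all n ≥ 1
Lower bound: 0, Upper bound: 23
The sequence IS bounded

Bounded (0 < aₙ ≤ 23)


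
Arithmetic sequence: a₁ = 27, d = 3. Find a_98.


aₙ = a₁ + (n-1)d
= 27 + (98-1)×3
= 27 + 291
= 318

a_98 = 318


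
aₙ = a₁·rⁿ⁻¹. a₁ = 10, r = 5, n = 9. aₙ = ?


aₙ = a₁·r^(n-1)
= 10×5^8
= 10×390625
= 3906250

a_9 = 3906250


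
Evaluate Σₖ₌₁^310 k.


n(n+1)/2 = 310×311/2 = 96410/2 = 48205

Σk = 48205


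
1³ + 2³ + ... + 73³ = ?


n(n+1)/2 = 73×74/2 = 2701
Σk³ = 2701² = 7295401

Σk³ = 7295401


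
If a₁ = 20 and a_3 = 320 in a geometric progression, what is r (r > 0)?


r^(n-1) = aₙ/a₁
r^2 = 320/20 = 16
r = 16^(1/2)
= ±4; taking r > 0 gives r = 4

r = 4


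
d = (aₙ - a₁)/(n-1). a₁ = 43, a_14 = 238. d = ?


d = (aₙ - a₁)/(n-1)
= (238 - 43)/(14-1)
= 195/13 = 15

d = 15


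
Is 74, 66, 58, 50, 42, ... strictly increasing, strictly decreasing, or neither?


Differences: -8, -8, -8, -8
All differences < 0 → strictly DECREASING

Monotonically decreasing


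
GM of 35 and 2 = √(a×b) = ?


GM = √(35×2) = √70 = 8.3666

GM = 8.3666


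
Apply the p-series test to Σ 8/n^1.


p-series test: Σ c/n^p converges if p > 1, diverges if p ≤ 1 (constant c > 0 doesn't affect convergence).
p = 1
1 ≤ 1 → DIVERGES

Diverges (p = 1 ≤ 1)


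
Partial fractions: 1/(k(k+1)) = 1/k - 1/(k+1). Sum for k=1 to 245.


1/(k(k+1)) = 1/k - 1/(k+1) (partial fractions)
Telescoping: Σ = 1 - 1/246 = 245/246

Sum = 245/246


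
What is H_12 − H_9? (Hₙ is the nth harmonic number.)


Σₖ₌10^12 1/k = 1/10 + 1/11 + 1/12
= 181/660
≈ 0.2742

Sum = 181/660 ≈ 0.2742


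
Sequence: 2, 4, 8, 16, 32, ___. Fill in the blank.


Pattern: powers of 2: 2ⁿ
Terms: 2, 4, 8, 16, 32
Next term = 64

Next term = 64


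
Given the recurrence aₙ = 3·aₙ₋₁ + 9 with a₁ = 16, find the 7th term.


Computing step by step:
a_1 = 16
a_2 = 57
a_3 = 180
a_4 = 549
a_5 = 1656
a_6 = 4977
a_7 = 14940


a_7 = 14940


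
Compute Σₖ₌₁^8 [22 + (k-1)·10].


aₙ = 22 + (8-1)×10 = 92
Sₙ = n(a₁+aₙ)/2 = 8×(22+92)/2
= 8×114/2 = 456

S_8 = 456


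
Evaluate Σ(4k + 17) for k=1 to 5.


Σ(4k+17) = 4·Σk + 17·n
= 4·15 + 17·5
= 60 + 85 = 145

Σ = 145


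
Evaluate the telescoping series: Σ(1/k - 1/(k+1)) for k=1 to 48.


Telescoping: adjacent terms cancel.
= 1/1 - 1/49
= 1 - 1/49 = 48/49

Sum = 48/49


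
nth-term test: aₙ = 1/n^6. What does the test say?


lim(n→∞) 1/n^6 = 0
lim aₙ = 0 → nth-term test is INCONCLUSIVE
(Need other tests; this is actually a convergent p-series with p=6 > 1)

Inconclusive (lim aₙ = 0; need another test)


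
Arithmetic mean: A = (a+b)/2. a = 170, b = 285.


AM = (170 + 285)/2 = 455/2 = 227.5

AM = 227.5


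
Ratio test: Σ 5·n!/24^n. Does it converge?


aₙ = 5·n!/24^n
a_{n+1}/aₙ = (n+1)!/24^(n+1) × 24^n/n!  (constant 5 cancels)
= (n+1)/24
L = lim(n→∞) (n+1)/24 = ∞
L > 1 → series DIVERGES

Diverges (ratio test: L = ∞ > 1)


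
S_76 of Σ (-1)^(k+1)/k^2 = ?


S = 1 - 1/4 + 1/9 - 1/16 + 1/25 - 1/36 + 1/49 - 1/64 ± ...
= 0.8224
(Full series converges to +π²/12 ≈ +0.8225)

S_76 = 0.8224


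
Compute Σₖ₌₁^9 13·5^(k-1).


Sₙ = 13×(5^9 - 1)/(5 - 1)
= 13×(1953125 - 1)/4
= 13×1953124/4
= 6347653

S_9 = 6347653


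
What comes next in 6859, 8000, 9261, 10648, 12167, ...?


Pattern: perfect cubes: n³
Terms: 6859, 8000, 9261, 10648, 12167
Next term = 13824

Next term = 13824


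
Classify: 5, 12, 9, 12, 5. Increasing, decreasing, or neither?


Differences: 7, -3, 3, -7
Difference at position 1 is +7 (> 0) but position 2 is -3 (< 0) — sequence both rises and falls
→ NOT monotonic

Not monotonic


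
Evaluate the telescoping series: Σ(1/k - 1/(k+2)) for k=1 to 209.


Telescoping with gap 2: two head and two tail terms survive.
= (1 + 1/2) - (1/210 + 1/211)
= 3/2 - 1/210 - 1/211 = 33022/22155

Sum = 33022/22155


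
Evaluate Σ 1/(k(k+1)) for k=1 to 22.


1/(k(k+1)) = 1/k - 1/(k+1) (partial fractions)
Telescoping: Σ = 1 - 1/23 = 22/23

Sum = 22/23


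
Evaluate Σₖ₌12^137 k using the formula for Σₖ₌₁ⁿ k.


Σₖ₌12^137 k = Σₖ₌₁^137 k − Σₖ₌₁^11 k
= 137·138/2 − 11·12/2
= 9453 − 66 = 9387

Σk = 9387


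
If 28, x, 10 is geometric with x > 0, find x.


GM = √(28×10) = √280 = 16.7332

GM = 16.7332


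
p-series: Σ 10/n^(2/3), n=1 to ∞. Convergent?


p-series test: Σ c/n^p converges if p > 1, diverges if p ≤ 1 (constant c > 0 doesn't affect convergence).
p = 2/3
2/3 ≤ 1 → DIVERGES

Diverges (p = 2/3 ≤ 1)


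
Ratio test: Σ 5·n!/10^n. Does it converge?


aₙ = 5·n!/10^n
a_{n+1}/aₙ = (n+1)!/10^(n+1) × 10^n/n!  (constant 5 cancels)
= (n+1)/10
L = lim(n→∞) (n+1)/10 = ∞
L > 1 → series DIVERGES

Diverges (ratio test: L = ∞ > 1)


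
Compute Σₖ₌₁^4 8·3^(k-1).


Sₙ = 8×(3^4 - 1)/(3 - 1)
= 8×(81 - 1)/2
= 8×80/2
= 320

S_4 = 320


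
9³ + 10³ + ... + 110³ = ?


Σₖ₌9^110 k³ = [110·111/2]² − [8·9/2]²
= 37271025 − 1296 = 37269729

Σk³ = 37269729


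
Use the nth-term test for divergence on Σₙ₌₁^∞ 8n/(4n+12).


lim(n→∞) 8n/(4n+12) = 8/4 = 2  (divide numerator and denominator by n)
lim aₙ = 2 ≠ 0 → series DIVERGES

Diverges (lim aₙ = 2 ≠ 0)


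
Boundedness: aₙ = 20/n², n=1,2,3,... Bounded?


a₁ = 20, a₂ = 20/4, a₃ = 20/9, ...
0 < aₙ ≤ 20 for all n ≥ 1
The sequence IS bounded

Bounded (0 < aₙ ≤ 20)


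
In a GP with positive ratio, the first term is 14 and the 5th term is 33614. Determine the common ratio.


r^(n-1) = aₙ/a₁
r^4 = 33614/14 = 2401
r = 2401^(1/4)
= ±7; taking r > 0 gives r = 7

r = 7


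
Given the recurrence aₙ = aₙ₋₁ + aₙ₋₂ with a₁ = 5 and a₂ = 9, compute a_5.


Computing iteratively: 5, 9, 14, 23, 37
a_5 = 37

a_5 = 37


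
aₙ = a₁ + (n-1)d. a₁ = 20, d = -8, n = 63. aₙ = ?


aₙ = a₁ + (n-1)d
= 20 + (63-1)×-8
= 20 - 496
= -476

a_63 = -476


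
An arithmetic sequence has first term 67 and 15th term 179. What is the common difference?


d = (aₙ - a₁)/(n-1)
= (179 - 67)/(15-1)
= 112/14 = 8

d = 8


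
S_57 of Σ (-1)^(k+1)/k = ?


S = 1 - 1/2 + 1/3 - 1/4 + 1/5 - 1/6 + 1/7 - 1/8 ± ...
= 0.7018
(Full series converges to +ln(2) ≈ +0.6931)

S_57 = 0.7018


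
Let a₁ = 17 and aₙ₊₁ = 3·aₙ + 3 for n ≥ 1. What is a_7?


Computing step by step:
a_1 = 17
a_2 = 54
a_3 = 165
a_4 = 498
a_5 = 1497
a_6 = 4494
a_7 = 13485


a_7 = 13485


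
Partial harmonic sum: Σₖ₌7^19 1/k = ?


Σₖ₌7^19 1/k = 1/7 + 1/8 + 1/9 + ... + 1/19
= 17036375/15519504
≈ 1.0977

Sum = 17036375/15519504 ≈ 1.0977


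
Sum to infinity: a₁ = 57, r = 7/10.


S∞ = a₁/(1-r) = 57/(1 - 7/10)
= 57/(3/10)
= 190

S∞ = 190


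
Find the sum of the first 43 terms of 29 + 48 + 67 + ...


aₙ = 29 + (43-1)×19 = 827
Sₙ = n(a₁+aₙ)/2 = 43×(29+827)/2
= 43×856/2 = 18404

S_43 = 18404


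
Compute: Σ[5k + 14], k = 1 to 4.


Σ(5k+14) = 5·Σk + 14·n
= 5·10 + 14·4
= 50 + 56 = 106

Σ = 106


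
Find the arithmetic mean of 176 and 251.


AM = (176 + 251)/2 = 427/2 = 213.5

AM = 213.5


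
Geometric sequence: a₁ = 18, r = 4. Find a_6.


aₙ = a₁·r^(n-1)
= 18×4^5
= 18×1024
= 18432

a_6 = 18432


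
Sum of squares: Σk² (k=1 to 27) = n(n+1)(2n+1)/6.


n = 27
n(n+1)(2n+1)/6 = 27×28×55/6
= 41580/6 = 6930

Σk² = 6930


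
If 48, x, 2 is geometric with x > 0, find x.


GM = √(48×2) = √96 = 9.798

GM = 9.798


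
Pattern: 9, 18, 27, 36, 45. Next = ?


Pattern: arithmetic (d=9)
Terms: 9, 18, 27, 36, 45
Next term = 54

Next term = 54


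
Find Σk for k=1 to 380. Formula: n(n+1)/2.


n(n+1)/2 = 380×381/2 = 144780/2 = 72390

Σk = 72390


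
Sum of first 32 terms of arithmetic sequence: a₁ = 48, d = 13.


aₙ = 48 + (32-1)×13 = 451
Sₙ = n(a₁+aₙ)/2 = 32×(48+451)/2
= 32×499/2 = 7984

S_32 = 7984


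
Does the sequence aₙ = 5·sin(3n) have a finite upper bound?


For all n, -1 ≤ sin(3n) ≤ 1, so -5 ≤ 5·sin(3n) ≤ 5
Lower bound: -5, Upper bound: 5
The sequence IS bounded

Bounded (-5 ≤ aₙ ≤ 5)


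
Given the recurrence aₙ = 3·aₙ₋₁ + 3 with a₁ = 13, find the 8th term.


Computing step by step:
a_1 = 13
a_2 = 42
a_3 = 129
a_4 = 390
a_5 = 1173
a_6 = 3522
a_7 = 10569
a_8 = 31710


a_8 = 31710


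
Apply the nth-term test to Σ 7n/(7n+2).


lim(n→∞) 7n/(7n+2) = 7/7 = 1  (divide numerator and denominator by n)
lim aₙ = 1 ≠ 0 → series DIVERGES

Diverges (lim aₙ = 1 ≠ 0)


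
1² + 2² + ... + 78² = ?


n = 78
n(n+1)(2n+1)/6 = 78×79×157/6
= 967434/6 = 161239

Σk² = 161239


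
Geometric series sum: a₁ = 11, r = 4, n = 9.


Sₙ = 11×(4^9 - 1)/(4 - 1)
= 11×(262144 - 1)/3
= 11×262143/3
= 961191

S_9 = 961191


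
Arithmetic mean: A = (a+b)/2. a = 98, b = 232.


AM = (98 + 232)/2 = 330/2 = 165

AM = 165


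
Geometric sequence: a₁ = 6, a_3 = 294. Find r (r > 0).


r^(n-1) = aₙ/a₁
r^2 = 294/6 = 49
r = 49^(1/2)
= ±7; taking r > 0 gives r = 7

r = 7


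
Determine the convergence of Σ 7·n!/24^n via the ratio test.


aₙ = 7·n!/24^n
a_{n+1}/aₙ = (n+1)!/24^(n+1) × 24^n/n!  (constant 7 cancels)
= (n+1)/24
L = lim(n→∞) (n+1)/24 = ∞
L > 1 → series DIVERGES

Diverges (ratio test: L = ∞ > 1)


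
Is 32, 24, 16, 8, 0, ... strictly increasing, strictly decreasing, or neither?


Differences: -8, -8, -8, -8
All differences < 0 → strictly DECREASING

Monotonically decreasing


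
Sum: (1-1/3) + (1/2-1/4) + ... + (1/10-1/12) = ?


Telescoping with gap 2: two head and two tail terms survive.
= (1 + 1/2) - (1/11 + 1/12)
= 3/2 - 1/11 - 1/12 = 175/132

Sum = 175/132


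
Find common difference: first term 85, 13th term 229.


d = (aₙ - a₁)/(n-1)
= (229 - 85)/(13-1)
= 144/12 = 12

d = 12


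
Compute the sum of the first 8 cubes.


n(n+1)/2 = 8×9/2 = 36
Σk³ = 36² = 1296

Σk³ = 1296


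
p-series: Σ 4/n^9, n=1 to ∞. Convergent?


p-series test: Σ c/n^p converges if p > 1, diverges if p ≤ 1 (constant c > 0 doesn't affect convergence).
p = 9
9 > 1 → CONVERGES

Converges (p = 9 > 1)


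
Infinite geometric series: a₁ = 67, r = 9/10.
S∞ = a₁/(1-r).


S∞ = a₁/(1-r) = 67/(1 - 9/10)
= 67/(1/10)
= 670

S∞ = 670


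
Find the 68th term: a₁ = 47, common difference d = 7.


aₙ = a₁ + (n-1)d
= 47 + (68-1)×7
= 47 + 469
= 516

a_68 = 516


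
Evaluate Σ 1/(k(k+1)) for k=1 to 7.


1/(k(k+1)) = 1/k - 1/(k+1) (partial fractions)
Telescoping: Σ = 1 - 1/8 = 7/8

Sum = 7/8


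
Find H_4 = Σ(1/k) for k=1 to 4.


H_4 = 1/1 + 1/2 + 1/3 + 1/4
= 25/12
≈ 2.0833

H_4 = 25/12 ≈ 2.0833


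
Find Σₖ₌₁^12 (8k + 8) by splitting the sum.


Σ(8k+8) = 8·Σk + 8·n
= 8·78 + 8·12
= 624 + 96 = 720

Σ = 720


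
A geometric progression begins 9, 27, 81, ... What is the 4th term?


aₙ = a₁·r^(n-1)
= 9×3^3
= 9×27
= 243

a_4 = 243


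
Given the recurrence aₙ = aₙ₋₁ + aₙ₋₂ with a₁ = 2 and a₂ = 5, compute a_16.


Computing iteratively: 2, 5, 7, 12, 19, 31, 50, 81, 131, 212, 343, 555, ...
a_16 = 3804

a_16 = 3804


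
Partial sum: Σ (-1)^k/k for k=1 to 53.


S = -1 + 1/2 - 1/3 + 1/4 - 1/5 + 1/6 - 1/7 + 1/8 ± ...
= -0.7025
(Full series converges to -ln(2) ≈ -0.6931)

S_53 = -0.7025


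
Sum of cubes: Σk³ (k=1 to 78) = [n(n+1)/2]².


n(n+1)/2 = 78×79/2 = 3081
Σk³ = 3081² = 9492561

Σk³ = 9492561


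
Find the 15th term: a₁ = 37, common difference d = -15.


aₙ = a₁ + (n-1)d
= 37 + (15-1)×-15
= 37 - 210
= -173

a_15 = -173


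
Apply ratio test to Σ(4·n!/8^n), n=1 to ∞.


aₙ = 4·n!/8^n
a_{n+1}/aₙ = (n+1)!/8^(n+1) × 8^n/n!  (constant 4 cancels)
= (n+1)/8
L = lim(n→∞) (n+1)/8 = ∞
L > 1 → series DIVERGES

Diverges (ratio test: L = ∞ > 1)


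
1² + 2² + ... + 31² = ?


n = 31
n(n+1)(2n+1)/6 = 31×32×63/6
= 62496/6 = 10416

Σk² = 10416


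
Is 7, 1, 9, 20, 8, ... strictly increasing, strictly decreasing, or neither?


Differences: -6, 8, 11, -12
Difference at position 2 is +8 (> 0) but position 1 is -6 (< 0) — sequence both rises and falls
→ NOT monotonic

Not monotonic


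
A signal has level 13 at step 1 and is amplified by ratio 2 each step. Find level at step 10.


aₙ = a₁·r^(n-1)
= 13×2^9
= 13×512
= 6656

a_10 = 6656


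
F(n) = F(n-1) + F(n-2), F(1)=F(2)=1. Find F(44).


Fibonacci sequence: 1, 1, 2, 3, 5, 8, 13, 21, 34, 55, 89, ...
F(44) = 701408733

F(44) = 701408733


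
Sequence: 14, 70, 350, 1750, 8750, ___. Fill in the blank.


Pattern: geometric (r=5)
Terms: 14, 70, 350, 1750, 8750
Next term = 43750

Next term = 43750


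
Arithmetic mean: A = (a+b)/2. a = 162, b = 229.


AM = (162 + 229)/2 = 391/2 = 195.5

AM = 195.5


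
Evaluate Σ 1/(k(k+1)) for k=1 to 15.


1/(k(k+1)) = 1/k - 1/(k+1) (partial fractions)
Telescoping: Σ = 1 - 1/16 = 15/16

Sum = 15/16


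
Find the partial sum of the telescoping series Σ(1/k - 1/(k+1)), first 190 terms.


Telescoping: adjacent terms cancel.
= 1/1 - 1/191
= 1 - 1/191 = 190/191

Sum = 190/191


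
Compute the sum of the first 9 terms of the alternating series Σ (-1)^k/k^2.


S = -1 + 1/4 - 1/9 + 1/16 - 1/25 + 1/36 - 1/49 + 1/64 ± ...
= -0.828
(Full series converges to -π²/12 ≈ -0.8225)

S_9 = -0.828


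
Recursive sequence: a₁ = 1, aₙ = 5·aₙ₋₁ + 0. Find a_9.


Computing step by step:
a_1 = 1
a_2 = 5
a_3 = 25
a_4 = 125
a_5 = 625
a_6 = 3125
a_7 = 15625
a_8 = 78125
a_9 = 390625


a_9 = 390625


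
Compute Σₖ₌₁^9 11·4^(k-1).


Sₙ = 11×(4^9 - 1)/(4 - 1)
= 11×(262144 - 1)/3
= 11×262143/3
= 961191

S_9 = 961191


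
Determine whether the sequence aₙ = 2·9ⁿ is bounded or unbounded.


aₙ = 2·9ⁿ → as n→∞, aₙ→∞ (since base 9 > 1)
No finite upper bound exists
The sequence is UNBOUNDED

Unbounded (aₙ → ∞ as n → ∞)


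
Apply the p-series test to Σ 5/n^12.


p-series test: Σ c/n^p converges if p > 1, diverges if p ≤ 1 (constant c > 0 doesn't affect convergence).
p = 12
12 > 1 → CONVERGES

Converges (p = 12 > 1)


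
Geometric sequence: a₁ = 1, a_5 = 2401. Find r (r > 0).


r^(n-1) = aₙ/a₁
r^4 = 2401/1 = 2401
r = 2401^(1/4)
= ±7; taking r > 0 gives r = 7

r = 7
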